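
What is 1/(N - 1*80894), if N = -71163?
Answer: -1/152057 ≈ -6.5765e-6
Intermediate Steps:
1/(N - 1*80894) = 1/(-71163 - 1*80894) = 1/(-71163 - 80894) = 1/(-152057) = -1/152057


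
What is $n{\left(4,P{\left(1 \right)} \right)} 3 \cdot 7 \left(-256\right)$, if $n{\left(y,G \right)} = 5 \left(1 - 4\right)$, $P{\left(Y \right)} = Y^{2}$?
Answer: $80640$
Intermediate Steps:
$n{\left(y,G \right)} = -15$ ($n{\left(y,G \right)} = 5 \left(-3\right) = -15$)
$n{\left(4,P{\left(1 \right)} \right)} 3 \cdot 7 \left(-256\right) = \left(-15\right) 3 \cdot 7 \left(-256\right) = \left(-45\right) 7 \left(-256\right) = \left(-315\right) \left(-256\right) = 80640$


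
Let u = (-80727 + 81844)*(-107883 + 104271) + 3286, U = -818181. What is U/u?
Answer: 818181/4031318 ≈ 0.20296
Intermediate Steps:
u = -4031318 (u = 1117*(-3612) + 3286 = -4034604 + 3286 = -4031318)
U/u = -818181/(-4031318) = -818181*(-1/4031318) = 818181/4031318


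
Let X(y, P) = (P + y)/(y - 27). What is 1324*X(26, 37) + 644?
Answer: -82768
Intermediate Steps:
X(y, P) = (P + y)/(-27 + y)
1324*X(26, 37) + 644 = 1324*((37 + 26)/(-27 + 26)) + 644 = 1324*(63/(-1)) + 644 = 1324*(-1*63) + 644 = 1324*(-63) + 644 = -83412 + 644 = -82768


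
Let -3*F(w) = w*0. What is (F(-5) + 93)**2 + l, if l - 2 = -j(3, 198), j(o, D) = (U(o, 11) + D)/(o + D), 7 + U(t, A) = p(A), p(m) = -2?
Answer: 579554/67 ≈ 8650.1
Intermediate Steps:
U(t, A) = -9 (U(t, A) = -7 - 2 = -9)
F(w) = 0 (F(w) = -w*0/3 = -1/3*0 = 0)
j(o, D) = (-9 + D)/(D + o) (j(o, D) = (-9 + D)/(o + D) = (-9 + D)/(D + o))
l = 71/67 (l = 2 - (-9 + 198)/(198 + 3) = 2 - 189/201 = 2 - 1*63/67 = 2 - 63/67 = 71/67 ≈ 1.0597)
(F(-5) + 93)**2 + l = (0 + 93)**2 + 71/67 = 93**2 + 71/67 = 8649 + 71/67 = 579554/67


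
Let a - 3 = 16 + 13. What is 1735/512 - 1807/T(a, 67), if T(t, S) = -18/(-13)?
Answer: -5998081/4608 ≈ -1301.7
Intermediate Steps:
a = 32 (a = 3 + (16 + 13) = 3 + 29 = 32)
T(t, S) = 18/13 (T(t, S) = -18*(-1/13) = 18/13)
1735/512 - 1807/T(a, 67) = 1735/512 - 1807/18/13 = 1735*(1/512) - 1807*13/18 = 1735/512 - 23491/18 = -5998081/4608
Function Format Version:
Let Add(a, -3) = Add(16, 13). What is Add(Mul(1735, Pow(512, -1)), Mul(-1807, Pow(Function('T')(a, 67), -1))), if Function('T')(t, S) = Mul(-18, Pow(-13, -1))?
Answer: Rational(-5998081, 4608) ≈ -1301.7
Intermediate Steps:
a = 32 (a = Add(3, Add(16, 13)) = Add(3, 29) = 32)
Function('T')(t, S) = Rational(18, 13) (Function('T')(t, S) = Mul(-18, Rational(-1, 13)) = Rational(18, 13))
Add(Mul(1735, Pow(512, -1)), Mul(-1807, Pow(Function('T')(a, 67), -1))) = Add(Mul(1735, Pow(512, -1)), Mul(-1807, Pow(Rational(18, 13), -1))) = Add(Mul(1735, Rational(1, 512)), Mul(-1807, Rational(13, 18))) = Add(Rational(1735, 512), Rational(-23491, 18)) = Rational(-5998081, 4608)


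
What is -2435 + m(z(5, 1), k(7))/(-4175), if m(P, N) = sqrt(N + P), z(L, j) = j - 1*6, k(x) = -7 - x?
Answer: -2435 - I*sqrt(19)/4175 ≈ -2435.0 - 0.001044*I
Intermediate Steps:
z(L, j) = -6 + j (z(L, j) = j - 6 = -6 + j)
-2435 + m(z(5, 1), k(7))/(-4175) = -2435 + sqrt((-7 - 1*7) + (-6 + 1))/(-4175) = -2435 + sqrt((-7 - 7) - 5)*(-1/4175) = -2435 + sqrt(-14 - 5)*(-1/4175) = -2435 + sqrt(-19)*(-1/4175) = -2435 + (I*sqrt(19))*(-1/4175) = -2435 - I*sqrt(19)/4175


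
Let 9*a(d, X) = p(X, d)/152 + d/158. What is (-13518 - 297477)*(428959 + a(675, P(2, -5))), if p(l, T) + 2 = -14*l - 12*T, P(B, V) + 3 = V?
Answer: -800948222251795/6004 ≈ -1.3340e+11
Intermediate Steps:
P(B, V) = -3 + V
p(l, T) = -2 - 14*l - 12*T (p(l, T) = -2 + (-14*l - 12*T) = -2 - 14*l - 12*T)
a(d, X) = -1/684 - 109*d/13509 - 7*X/684 (a(d, X) = ((-2 - 14*X - 12*d)/152 + d/158)/9 = ((-2 - 14*X - 12*d)*(1/152) + d*(1/158))/9 = ((-1/76 - 7*X/76 - 3*d/38) + d/158)/9 = (-1/76 - 109*d/1501 - 7*X/76)/9 = -1/684 - 109*d/13509 - 7*X/684)
(-13518 - 297477)*(428959 + a(675, P(2, -5))) = (-13518 - 297477)*(428959 + (-1/684 - 109/13509*675 - 7*(-3 - 5)/684)) = -310995*(428959 + (-1/684 - 8175/1501 - 7/684*(-8))) = -310995*(428959 + (-1/684 - 8175/1501 + 14/171)) = -310995*(428959 - 289955/54036) = -310995*23178938569/54036 = -800948222251795/6004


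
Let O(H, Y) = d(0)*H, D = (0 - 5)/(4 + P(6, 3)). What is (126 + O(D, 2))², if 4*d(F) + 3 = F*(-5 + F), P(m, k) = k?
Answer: 12552849/784 ≈ 16011.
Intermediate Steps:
d(F) = -¾ + F*(-5 + F)/4 (d(F) = -¾ + (F*(-5 + F))/4 = -¾ + F*(-5 + F)/4)
D = -5/7 (D = (0 - 5)/(4 + 3) = -5/7 ≈ -0.71429)
O(H, Y) = -3*H/4 (O(H, Y) = (-¾ - 5/4*0 + (¼)*0²)*H = (-¾ + 0 + (¼)*0)*H = (-¾ + 0 + 0)*H = -3*H/4)
(126 + O(D, 2))² = (126 - ¾*(-5/7))² = (126 + 15/28)² = (3543/28)² = 12552849/784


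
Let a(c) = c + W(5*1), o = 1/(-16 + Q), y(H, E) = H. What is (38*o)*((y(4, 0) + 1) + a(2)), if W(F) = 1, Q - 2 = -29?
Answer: -304/43 ≈ -7.0698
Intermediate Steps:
Q = -27 (Q = 2 - 29 = -27)
o = -1/43 (o = 1/(-16 - 27) = 1/(-43) = -1/43 ≈ -0.023256)
a(c) = 1 + c (a(c) = c + 1 = 1 + c)
(38*o)*((y(4, 0) + 1) + a(2)) = (38*(-1/43))*((4 + 1) + (1 + 2)) = -38*(5 + 3)/43 = -38/43*8 = -304/43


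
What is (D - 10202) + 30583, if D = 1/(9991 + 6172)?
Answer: 329418104/16163 ≈ 20381.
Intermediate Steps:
D = 1/16163 ≈ 6.1870e-5
(D - 10202) + 30583 = (1/16163 - 10202) + 30583 = -164894925/16163 + 30583 = 329418104/16163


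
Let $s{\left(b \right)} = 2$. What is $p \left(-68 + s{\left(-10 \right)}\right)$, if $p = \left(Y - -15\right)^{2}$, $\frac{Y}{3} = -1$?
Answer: $-9504$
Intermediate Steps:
$Y = -3$ ($Y = 3 \left(-1\right) = -3$)
$p = 144$ ($p = \left(-3 - -15\right)^{2} = \left(-3 + 15\right)^{2} = 12^{2} = 144$)
$p \left(-68 + s{\left(-10 \right)}\right) = 144 \left(-68 + 2\right) = 144 \left(-66\right) = -9504$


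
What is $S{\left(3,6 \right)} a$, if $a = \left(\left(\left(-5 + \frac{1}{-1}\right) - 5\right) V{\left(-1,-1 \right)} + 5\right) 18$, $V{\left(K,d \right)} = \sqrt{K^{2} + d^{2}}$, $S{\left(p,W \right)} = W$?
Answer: $540 - 1188 \sqrt{2} \approx -1140.1$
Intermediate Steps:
$a = 90 - 198 \sqrt{2}$ ($a = \left(\left(\left(-5 + \frac{1}{-1}\right) - 5\right) \sqrt{\left(-1\right)^{2} + \left(-1\right)^{2}} + 5\right) 18 = \left(\left(\left(-5 - 1\right) - 5\right) \sqrt{1 + 1} + 5\right) 18 = \left(\left(-6 - 5\right) \sqrt{2} + 5\right) 18 = \left(- 11 \sqrt{2} + 5\right) 18 = \left(5 - 11 \sqrt{2}\right) 18 = 90 - 198 \sqrt{2} \approx -190.01$)
$S{\left(3,6 \right)} a = 6 \left(90 - 198 \sqrt{2}\right) = 540 - 1188 \sqrt{2}$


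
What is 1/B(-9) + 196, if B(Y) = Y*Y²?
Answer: 142883/729 ≈ 196.00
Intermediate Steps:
B(Y) = Y³
1/B(-9) + 196 = 1/((-9)³) + 196 = 1/(-729) + 196 = -1/729 + 196 = 142883/729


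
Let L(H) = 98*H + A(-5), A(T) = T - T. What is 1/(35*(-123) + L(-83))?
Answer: -1/12439 ≈ -8.0392e-5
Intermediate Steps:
A(T) = 0
L(H) = 98*H (L(H) = 98*H + 0 = 98*H)
1/(35*(-123) + L(-83)) = 1/(35*(-123) + 98*(-83)) = 1/(-4305 - 8134) = 1/(-12439) = -1/12439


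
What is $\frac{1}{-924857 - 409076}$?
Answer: $- \frac{1}{1333933} \approx -7.4966 \cdot 10^{-7}$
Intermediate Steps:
$\frac{1}{-924857 - 409076} = \frac{1}{-1333933} = - \frac{1}{1333933}$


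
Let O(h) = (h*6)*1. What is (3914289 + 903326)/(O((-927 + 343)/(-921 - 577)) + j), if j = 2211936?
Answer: 3608393635/1656741816 ≈ 2.1780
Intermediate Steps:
O(h) = 6*h (O(h) = (6*h)*1 = 6*h)
(3914289 + 903326)/(O((-927 + 343)/(-921 - 577)) + j) = (3914289 + 903326)/(6*((-927 + 343)/(-921 - 577)) + 2211936) = 4817615/(6*(-584/(-1498)) + 2211936) = 4817615/(6*(-584*(-1/1498)) + 2211936) = 4817615/(6*(292/749) + 2211936) = 4817615/(1752/749 + 2211936) = 4817615/(1656741816/749) = 4817615*(749/1656741816) = 3608393635/1656741816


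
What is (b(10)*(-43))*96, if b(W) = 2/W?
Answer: -4128/5 ≈ -825.60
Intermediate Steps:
(b(10)*(-43))*96 = ((2/10)*(-43))*96 = ((2*(⅒))*(-43))*96 = ((⅕)*(-43))*96 = -43/5*96 = -4128/5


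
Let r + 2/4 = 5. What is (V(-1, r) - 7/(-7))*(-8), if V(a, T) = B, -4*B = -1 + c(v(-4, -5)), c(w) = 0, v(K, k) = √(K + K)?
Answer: -10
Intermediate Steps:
r = 9/2 (r = -½ + 5 = 9/2 ≈ 4.5000)
v(K, k) = √2*√K (v(K, k) = √(2*K) = √2*√K)
B = ¼ (B = -(-1 + 0)/4 = -¼*(-1) = ¼ ≈ 0.25000)
V(a, T) = ¼
(V(-1, r) - 7/(-7))*(-8) = (¼ - 7/(-7))*(-8) = (¼ - 7*(-⅐))*(-8) = (¼ + 1)*(-8) = (5/4)*(-8) = -10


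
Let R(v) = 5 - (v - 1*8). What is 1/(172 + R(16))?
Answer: 1/169 ≈ 0.0059172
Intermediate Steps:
R(v) = 13 - v (R(v) = 5 - (v - 8) = 5 - (-8 + v) = 5 + (8 - v) = 13 - v)
1/(172 + R(16)) = 1/(172 + (13 - 1*16)) = 1/(172 + (13 - 16)) = 1/(172 - 3) = 1/169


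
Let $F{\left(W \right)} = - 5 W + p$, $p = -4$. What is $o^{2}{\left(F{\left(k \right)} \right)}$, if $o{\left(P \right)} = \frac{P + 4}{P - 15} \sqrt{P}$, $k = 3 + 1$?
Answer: $- \frac{3200}{507} \approx -6.3116$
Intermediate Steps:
$k = 4$
$F{\left(W \right)} = -4 - 5 W$ ($F{\left(W \right)} = - 5 W - 4 = -4 - 5 W$)
$o{\left(P \right)} = \frac{\sqrt{P} \left(4 + P\right)}{-15 + P}$ ($o{\left(P \right)} = \frac{4 + P}{-15 + P} \sqrt{P} = \frac{\sqrt{P} \left(4 + P\right)}{-15 + P}$)
$o^{2}{\left(F{\left(k \right)} \right)} = \left(\frac{\sqrt{-4 - 20} \left(4 - 24\right)}{-15 - 24}\right)^{2} = \left(\frac{\sqrt{-24} \left(4 - 24\right)}{-15 - 24}\right)^{2} = \left(2 i \sqrt{6} \frac{1}{-39} \left(-20\right)\right)^{2} = \left(2 i \sqrt{6} \left(- \frac{1}{39}\right) \left(-20\right)\right)^{2} = \left(\frac{40 i \sqrt{6}}{39}\right)^{2} = - \frac{3200}{507}$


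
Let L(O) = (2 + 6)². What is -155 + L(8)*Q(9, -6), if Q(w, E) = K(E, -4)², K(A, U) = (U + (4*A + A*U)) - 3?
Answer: 2981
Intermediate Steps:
K(A, U) = -3 + U + 4*A + A*U (K(A, U) = (U + 4*A + A*U) - 3 = -3 + U + 4*A + A*U)
L(O) = 64 (L(O) = 8² = 64)
Q(w, E) = 49 (Q(w, E) = (-3 - 4 + 4*E + E*(-4))² = (-3 - 4 + 4*E - 4*E)² = (-7)² = 49)
-155 + L(8)*Q(9, -6) = -155 + 64*49 = -155 + 3136 = 2981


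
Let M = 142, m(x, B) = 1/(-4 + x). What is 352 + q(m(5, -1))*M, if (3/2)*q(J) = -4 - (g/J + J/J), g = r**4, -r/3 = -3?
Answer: -1863688/3 ≈ -6.2123e+5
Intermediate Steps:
r = 9 (r = -3*(-3) = 9)
g = 6561 (g = 9**4 = 6561)
q(J) = -10/3 - 4374/J (q(J) = 2*(-4 - (6561/J + J/J))/3 = 2*(-4 - (6561/J + 1))/3 = 2*(-4 - (1 + 6561/J))/3 = 2*(-4 + (-1 - 6561/J))/3 = 2*(-5 - 6561/J)/3 = -10/3 - 4374/J)
352 + q(m(5, -1))*M = 352 + (-10/3 - 4374/(1/(-4 + 5)))*142 = 352 + (-10/3 - 4374/(1/1))*142 = 352 + (-10/3 - 4374/1)*142 = 352 + (-10/3 - 4374*1)*142 = 352 + (-10/3 - 4374)*142 = 352 - 13132/3*142 = 352 - 1864744/3 = -1863688/3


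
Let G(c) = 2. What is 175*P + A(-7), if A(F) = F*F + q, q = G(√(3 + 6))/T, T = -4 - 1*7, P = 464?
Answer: 893737/11 ≈ 81249.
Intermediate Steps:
T = -11 (T = -4 - 7 = -11)
q = -2/11 (q = 2/(-11) = 2*(-1/11) = -2/11 ≈ -0.18182)
A(F) = -2/11 + F² (A(F) = F*F - 2/11 = F² - 2/11 = -2/11 + F²)
175*P + A(-7) = 175*464 + (-2/11 + (-7)²) = 81200 + (-2/11 + 49) = 81200 + 537/11 = 893737/11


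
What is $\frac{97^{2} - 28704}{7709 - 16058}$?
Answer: $\frac{19295}{8349} \approx 2.3111$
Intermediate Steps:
$\frac{97^{2} - 28704}{7709 - 16058} = \frac{9409 - 28704}{-8349} = \left(-19295\right) \left(- \frac{1}{8349}\right) = \frac{19295}{8349}$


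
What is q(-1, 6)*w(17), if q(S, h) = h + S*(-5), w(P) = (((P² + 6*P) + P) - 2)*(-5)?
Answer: -22330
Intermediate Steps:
w(P) = 10 - 35*P - 5*P² (w(P) = ((P² + 7*P) - 2)*(-5) = (-2 + P² + 7*P)*(-5) = 10 - 35*P - 5*P²)
q(S, h) = h - 5*S
q(-1, 6)*w(17) = (6 - 5*(-1))*(10 - 35*17 - 5*17²) = (6 + 5)*(10 - 595 - 5*289) = 11*(10 - 595 - 1445) = 11*(-2030) = -22330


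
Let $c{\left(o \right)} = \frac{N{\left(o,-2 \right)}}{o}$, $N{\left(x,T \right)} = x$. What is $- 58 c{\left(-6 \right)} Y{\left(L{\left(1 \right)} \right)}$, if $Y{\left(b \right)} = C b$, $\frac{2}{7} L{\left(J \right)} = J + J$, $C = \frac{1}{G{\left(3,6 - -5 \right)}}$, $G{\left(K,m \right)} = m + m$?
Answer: $- \frac{203}{11} \approx -18.455$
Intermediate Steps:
$G{\left(K,m \right)} = 2 m$
$C = \frac{1}{22}$ ($C = \frac{1}{2 \left(6 - -5\right)} = \frac{1}{2 \left(6 + 5\right)} = \frac{1}{2 \cdot 11} = \frac{1}{22} \approx 0.045455$)
$c{\left(o \right)} = 1$ ($c{\left(o \right)} = \frac{o}{o} = 1$)
$L{\left(J \right)} = 7 J$ ($L{\left(J \right)} = \frac{7 \left(J + J\right)}{2} = \frac{7 \cdot 2 J}{2} = 7 J$)
$Y{\left(b \right)} = \frac{b}{22}$
$- 58 c{\left(-6 \right)} Y{\left(L{\left(1 \right)} \right)} = \left(-58\right) 1 \frac{7 \cdot 1}{22} = - 58 \cdot \frac{1}{22} \cdot 7 = \left(-58\right) \frac{7}{22} = - \frac{203}{11}$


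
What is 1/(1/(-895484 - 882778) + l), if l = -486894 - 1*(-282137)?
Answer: -1778262/364111592335 ≈ -4.8838e-6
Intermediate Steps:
l = -204757 (l = -486894 + 282137 = -204757)
1/(1/(-895484 - 882778) + l) = 1/(1/(-895484 - 882778) - 204757) = 1/(1/(-1778262) - 204757) = 1/(-1/1778262 - 204757) = 1/(-364111592335/1778262) = -1778262/364111592335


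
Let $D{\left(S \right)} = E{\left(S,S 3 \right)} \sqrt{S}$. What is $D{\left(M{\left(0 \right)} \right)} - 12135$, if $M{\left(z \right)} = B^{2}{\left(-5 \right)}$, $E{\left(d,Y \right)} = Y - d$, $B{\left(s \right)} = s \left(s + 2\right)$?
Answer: $-5385$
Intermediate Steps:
$B{\left(s \right)} = s \left(2 + s\right)$
$M{\left(z \right)} = 225$ ($M{\left(z \right)} = \left(- 5 \left(2 - 5\right)\right)^{2} = \left(\left(-5\right) \left(-3\right)\right)^{2} = 15^{2} = 225$)
$D{\left(S \right)} = 2 S^{\frac{3}{2}}$ ($D{\left(S \right)} = \left(S 3 - S\right) \sqrt{S} = \left(3 S - S\right) \sqrt{S} = 2 S \sqrt{S} = 2 S^{\frac{3}{2}}$)
$D{\left(M{\left(0 \right)} \right)} - 12135 = 2 \cdot 225^{\frac{3}{2}} - 12135 = 2 \cdot 3375 - 12135 = 6750 - 12135 = -5385$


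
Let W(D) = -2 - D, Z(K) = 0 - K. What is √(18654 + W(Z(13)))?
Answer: √18665 ≈ 136.62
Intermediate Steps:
Z(K) = -K
√(18654 + W(Z(13))) = √(18654 + (-2 - (-1)*13)) = √(18654 + (-2 - 1*(-13))) = √(18654 + (-2 + 13)) = √(18654 + 11) = √18665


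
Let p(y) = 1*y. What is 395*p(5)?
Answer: 1975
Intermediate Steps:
p(y) = y
395*p(5) = 395*5 = 1975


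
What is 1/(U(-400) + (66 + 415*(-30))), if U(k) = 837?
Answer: -1/11547 ≈ -8.6603e-5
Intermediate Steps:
1/(U(-400) + (66 + 415*(-30))) = 1/(837 + (66 + 415*(-30))) = 1/(837 + (66 - 12450)) = 1/(837 - 12384) = 1/(-11547) = -1/11547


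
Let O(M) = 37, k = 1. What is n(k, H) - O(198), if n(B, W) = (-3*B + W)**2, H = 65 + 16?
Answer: 6047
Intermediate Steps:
H = 81
n(B, W) = (W - 3*B)**2
n(k, H) - O(198) = (-1*81 + 3*1)**2 - 1*37 = (-81 + 3)**2 - 37 = (-78)**2 - 37 = 6084 - 37 = 6047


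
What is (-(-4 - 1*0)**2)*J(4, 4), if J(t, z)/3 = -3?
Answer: 144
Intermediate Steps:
J(t, z) = -9 (J(t, z) = 3*(-3) = -9)
(-(-4 - 1*0)**2)*J(4, 4) = -(-4 - 1*0)**2*(-9) = -(-4 + 0)**2*(-9) = -1*(-4)**2*(-9) = -1*16*(-9) = -16*(-9) = 144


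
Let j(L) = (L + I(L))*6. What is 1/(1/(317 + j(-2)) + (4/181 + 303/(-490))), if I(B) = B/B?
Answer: -27582590/16357923 ≈ -1.6862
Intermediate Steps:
I(B) = 1
j(L) = 6 + 6*L (j(L) = (L + 1)*6 = (1 + L)*6 = 6 + 6*L)
1/(1/(317 + j(-2)) + (4/181 + 303/(-490))) = 1/(1/(317 + (6 + 6*(-2))) + (4/181 + 303/(-490))) = 1/(1/(317 + (6 - 12)) + (4*(1/181) + 303*(-1/490))) = 1/(1/(317 - 6) + (4/181 - 303/490)) = 1/(1/311 - 52883/88690) = 1/(-16357923/27582590) = -27582590/16357923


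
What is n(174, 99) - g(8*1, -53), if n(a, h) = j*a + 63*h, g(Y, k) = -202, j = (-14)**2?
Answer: 40543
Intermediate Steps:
j = 196
n(a, h) = 63*h + 196*a (n(a, h) = 196*a + 63*h = 63*h + 196*a)
n(174, 99) - g(8*1, -53) = (63*99 + 196*174) - 1*(-202) = (6237 + 34104) + 202 = 40341 + 202 = 40543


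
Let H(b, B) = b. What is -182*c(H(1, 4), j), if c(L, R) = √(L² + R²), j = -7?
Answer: -910*√2 ≈ -1286.9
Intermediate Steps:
-182*c(H(1, 4), j) = -182*√(1² + (-7)²) = -182*√(1 + 49) = -910*√2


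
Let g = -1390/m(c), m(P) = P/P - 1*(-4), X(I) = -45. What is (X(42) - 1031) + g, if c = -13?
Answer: -1354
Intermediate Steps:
m(P) = 5 (m(P) = 1 + 4 = 5)
g = -278 (g = -1390/5 = -1390*1/5 = -278)
(X(42) - 1031) + g = (-45 - 1031) - 278 = -1076 - 278 = -1354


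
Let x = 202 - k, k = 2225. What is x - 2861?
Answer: -4884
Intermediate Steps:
x = -2023 (x = 202 - 1*2225 = 202 - 2225 = -2023)
x - 2861 = -2023 - 2861 = -4884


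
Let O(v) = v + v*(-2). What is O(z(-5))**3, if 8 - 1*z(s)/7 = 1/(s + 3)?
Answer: -1685159/8 ≈ -2.1065e+5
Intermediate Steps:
z(s) = 56 - 7/(3 + s) (z(s) = 56 - 7/(s + 3) = 56 - 7/(3 + s))
O(v) = -v (O(v) = v - 2*v = -v)
O(z(-5))**3 = (-7*(23 + 8*(-5))/(3 - 5))**3 = (-7*(23 - 40)/(-2))**3 = (-7*(-1)*(-17)/2)**3 = (-1*119/2)**3 = (-119/2)**3 = -1685159/8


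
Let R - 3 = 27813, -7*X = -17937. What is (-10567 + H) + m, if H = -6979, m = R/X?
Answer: -104842630/5979 ≈ -17535.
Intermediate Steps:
X = 17937/7 (X = -1/7*(-17937) = 17937/7 ≈ 2562.4)
R = 27816 (R = 3 + 27813 = 27816)
m = 64904/5979 (m = 27816/(17937/7) = 27816*(7/17937) = 64904/5979 ≈ 10.855)
(-10567 + H) + m = (-10567 - 6979) + 64904/5979 = -17546 + 64904/5979 = -104842630/5979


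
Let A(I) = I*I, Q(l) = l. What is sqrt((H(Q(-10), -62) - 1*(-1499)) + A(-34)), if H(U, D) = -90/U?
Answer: 6*sqrt(74) ≈ 51.614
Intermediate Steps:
A(I) = I**2
sqrt((H(Q(-10), -62) - 1*(-1499)) + A(-34)) = sqrt((-90/(-10) - 1*(-1499)) + (-34)**2) = sqrt((-90*(-1/10) + 1499) + 1156) = sqrt((9 + 1499) + 1156) = sqrt(1508 + 1156) = sqrt(2664) = 6*sqrt(74)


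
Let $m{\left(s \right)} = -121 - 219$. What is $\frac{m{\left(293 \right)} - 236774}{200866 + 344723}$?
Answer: $- \frac{8782}{20207} \approx -0.4346$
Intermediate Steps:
$m{\left(s \right)} = -340$ ($m{\left(s \right)} = -121 - 219 = -340$)
$\frac{m{\left(293 \right)} - 236774}{200866 + 344723} = \frac{-340 - 236774}{200866 + 344723} = - \frac{237114}{545589} = \left(-237114\right) \frac{1}{545589} = - \frac{8782}{20207}$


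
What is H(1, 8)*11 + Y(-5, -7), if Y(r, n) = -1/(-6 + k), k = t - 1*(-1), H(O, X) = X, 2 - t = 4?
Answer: 617/7 ≈ 88.143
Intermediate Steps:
t = -2 (t = 2 - 1*4 = 2 - 4 = -2)
k = -1 (k = -2 - 1*(-1) = -2 + 1 = -1)
Y(r, n) = 1/7 (Y(r, n) = -1/(-6 - 1) = -1/(-7) = -1*(-1/7) = 1/7)
H(1, 8)*11 + Y(-5, -7) = 8*11 + 1/7 = 88 + 1/7 = 617/7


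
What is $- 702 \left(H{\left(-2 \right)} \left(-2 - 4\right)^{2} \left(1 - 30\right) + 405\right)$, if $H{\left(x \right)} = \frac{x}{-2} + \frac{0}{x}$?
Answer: $448578$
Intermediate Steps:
$H{\left(x \right)} = - \frac{x}{2}$ ($H{\left(x \right)} = x \left(- \frac{1}{2}\right) + 0 = - \frac{x}{2} + 0 = - \frac{x}{2}$)
$- 702 \left(H{\left(-2 \right)} \left(-2 - 4\right)^{2} \left(1 - 30\right) + 405\right) = - 702 \left(\left(- \frac{1}{2}\right) \left(-2\right) \left(-2 - 4\right)^{2} \left(1 - 30\right) + 405\right) = - 702 \left(1 \left(-6\right)^{2} \left(1 - 30\right) + 405\right) = - 702 \left(1 \cdot 36 \left(-29\right) + 405\right) = - 702 \left(36 \left(-29\right) + 405\right) = - 702 \left(-1044 + 405\right) = \left(-702\right) \left(-639\right) = 448578$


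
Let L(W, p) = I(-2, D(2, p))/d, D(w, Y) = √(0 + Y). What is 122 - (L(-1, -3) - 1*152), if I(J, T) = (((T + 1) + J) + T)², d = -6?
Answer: 1633/6 - 2*I*√3/3 ≈ 272.17 - 1.1547*I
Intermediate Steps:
D(w, Y) = √Y
I(J, T) = (1 + J + 2*T)² (I(J, T) = (((1 + T) + J) + T)² = ((1 + J + T) + T)² = (1 + J + 2*T)²)
L(W, p) = -(-1 + 2*√p)²/6 (L(W, p) = (1 - 2 + 2*√p)²/(-6) = (-1 + 2*√p)²*(-⅙) = -(-1 + 2*√p)²/6)
122 - (L(-1, -3) - 1*152) = 122 - (-(-1 + 2*√(-3))²/6 - 1*152) = 122 - (-(-1 + 2*(I*√3))²/6 - 152) = 122 - (-(-1 + 2*I*√3)²/6 - 152) = 122 - (-152 - (-1 + 2*I*√3)²/6) = 122 + (152 + (-1 + 2*I*√3)²/6) = 274 + (-1 + 2*I*√3)²/6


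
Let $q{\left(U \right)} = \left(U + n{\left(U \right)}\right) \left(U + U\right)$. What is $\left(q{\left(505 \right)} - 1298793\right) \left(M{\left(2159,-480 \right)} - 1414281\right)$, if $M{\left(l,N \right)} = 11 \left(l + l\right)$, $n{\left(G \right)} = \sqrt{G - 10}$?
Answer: $1078040523769 - 4141352490 \sqrt{55} \approx 1.0473 \cdot 10^{12}$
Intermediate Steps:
$n{\left(G \right)} = \sqrt{-10 + G}$
$q{\left(U \right)} = 2 U \left(U + \sqrt{-10 + U}\right)$ ($q{\left(U \right)} = \left(U + \sqrt{-10 + U}\right) \left(U + U\right) = \left(U + \sqrt{-10 + U}\right) 2 U = 2 U \left(U + \sqrt{-10 + U}\right)$)
$M{\left(l,N \right)} = 22 l$ ($M{\left(l,N \right)} = 11 \cdot 2 l = 22 l$)
$\left(q{\left(505 \right)} - 1298793\right) \left(M{\left(2159,-480 \right)} - 1414281\right) = \left(2 \cdot 505 \left(505 + \sqrt{-10 + 505}\right) - 1298793\right) \left(22 \cdot 2159 - 1414281\right) = \left(2 \cdot 505 \left(505 + \sqrt{495}\right) - 1298793\right) \left(47498 - 1414281\right) = \left(2 \cdot 505 \left(505 + 3 \sqrt{55}\right) - 1298793\right) \left(-1366783\right) = \left(\left(510050 + 3030 \sqrt{55}\right) - 1298793\right) \left(-1366783\right) = \left(-788743 + 3030 \sqrt{55}\right) \left(-1366783\right) = 1078040523769 - 4141352490 \sqrt{55}$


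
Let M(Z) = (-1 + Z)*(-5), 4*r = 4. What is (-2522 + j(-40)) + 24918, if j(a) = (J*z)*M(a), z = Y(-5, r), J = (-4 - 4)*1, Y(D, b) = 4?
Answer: 15836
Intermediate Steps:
r = 1 (r = (¼)*4 = 1)
M(Z) = 5 - 5*Z
J = -8 (J = -8*1 = -8)
z = 4
j(a) = -160 + 160*a (j(a) = (-8*4)*(5 - 5*a) = -32*(5 - 5*a) = -160 + 160*a)
(-2522 + j(-40)) + 24918 = (-2522 + (-160 + 160*(-40))) + 24918 = (-2522 + (-160 - 6400)) + 24918 = (-2522 - 6560) + 24918 = -9082 + 24918 = 15836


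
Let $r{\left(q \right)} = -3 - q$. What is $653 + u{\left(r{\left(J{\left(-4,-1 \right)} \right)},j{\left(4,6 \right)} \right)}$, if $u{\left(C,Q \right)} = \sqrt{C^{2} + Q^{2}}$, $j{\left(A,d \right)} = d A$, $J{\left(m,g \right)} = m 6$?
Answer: $653 + 3 \sqrt{113} \approx 684.89$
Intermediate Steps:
$J{\left(m,g \right)} = 6 m$
$j{\left(A,d \right)} = A d$
$653 + u{\left(r{\left(J{\left(-4,-1 \right)} \right)},j{\left(4,6 \right)} \right)} = 653 + \sqrt{\left(-3 - 6 \left(-4\right)\right)^{2} + \left(4 \cdot 6\right)^{2}} = 653 + \sqrt{\left(-3 - -24\right)^{2} + 24^{2}} = 653 + \sqrt{\left(-3 + 24\right)^{2} + 576} = 653 + \sqrt{21^{2} + 576} = 653 + \sqrt{441 + 576} = 653 + \sqrt{1017} = 653 + 3 \sqrt{113}$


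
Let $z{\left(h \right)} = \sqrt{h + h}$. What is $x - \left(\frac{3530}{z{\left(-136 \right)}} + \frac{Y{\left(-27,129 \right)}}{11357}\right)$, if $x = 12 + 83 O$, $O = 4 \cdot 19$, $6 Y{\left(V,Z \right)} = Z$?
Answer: $\frac{143552437}{22714} + \frac{1765 i \sqrt{17}}{34} \approx 6320.0 + 214.04 i$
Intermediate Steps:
$z{\left(h \right)} = \sqrt{2} \sqrt{h}$ ($z{\left(h \right)} = \sqrt{2 h} = \sqrt{2} \sqrt{h}$)
$Y{\left(V,Z \right)} = \frac{Z}{6}$
$O = 76$
$x = 6320$ ($x = 12 + 83 \cdot 76 = 12 + 6308 = 6320$)
$x - \left(\frac{3530}{z{\left(-136 \right)}} + \frac{Y{\left(-27,129 \right)}}{11357}\right) = 6320 - \left(\frac{3530}{\sqrt{2} \sqrt{-136}} + \frac{\frac{1}{6} \cdot 129}{11357}\right) = 6320 - \left(\frac{3530}{\sqrt{2} \cdot 2 i \sqrt{34}} + \frac{43}{2} \cdot \frac{1}{11357}\right) = 6320 - \left(\frac{3530}{4 i \sqrt{17}} + \frac{43}{22714}\right) = 6320 - \left(3530 \left(- \frac{i \sqrt{17}}{68}\right) + \frac{43}{22714}\right) = 6320 - \left(- \frac{1765 i \sqrt{17}}{34} + \frac{43}{22714}\right) = 6320 - \left(\frac{43}{22714} - \frac{1765 i \sqrt{17}}{34}\right) = \frac{143552437}{22714} + \frac{1765 i \sqrt{17}}{34}$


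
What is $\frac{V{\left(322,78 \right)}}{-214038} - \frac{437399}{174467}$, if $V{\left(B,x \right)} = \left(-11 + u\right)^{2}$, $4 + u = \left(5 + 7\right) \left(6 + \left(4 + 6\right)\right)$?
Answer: $- \frac{11009542645}{4149174194} \approx -2.6534$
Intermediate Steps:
$u = 188$ ($u = -4 + \left(5 + 7\right) \left(6 + \left(4 + 6\right)\right) = -4 + 12 \left(6 + 10\right) = -4 + 12 \cdot 16 = -4 + 192 = 188$)
$V{\left(B,x \right)} = 31329$ ($V{\left(B,x \right)} = \left(-11 + 188\right)^{2} = 177^{2} = 31329$)
$\frac{V{\left(322,78 \right)}}{-214038} - \frac{437399}{174467} = \frac{31329}{-214038} - \frac{437399}{174467} = 31329 \left(- \frac{1}{214038}\right) - \frac{437399}{174467} = - \frac{3481}{23782} - \frac{437399}{174467} = - \frac{11009542645}{4149174194}$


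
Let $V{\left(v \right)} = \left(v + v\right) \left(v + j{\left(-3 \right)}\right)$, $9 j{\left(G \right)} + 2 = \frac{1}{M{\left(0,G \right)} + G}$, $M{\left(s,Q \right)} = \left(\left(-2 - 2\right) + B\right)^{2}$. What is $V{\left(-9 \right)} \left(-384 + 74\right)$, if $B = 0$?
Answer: $- \frac{668360}{13} \approx -51412.0$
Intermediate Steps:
$M{\left(s,Q \right)} = 16$ ($M{\left(s,Q \right)} = \left(\left(-2 - 2\right) + 0\right)^{2} = \left(-4 + 0\right)^{2} = \left(-4\right)^{2} = 16$)
$j{\left(G \right)} = - \frac{2}{9} + \frac{1}{9 \left(16 + G\right)}$
$V{\left(v \right)} = 2 v \left(- \frac{25}{117} + v\right)$ ($V{\left(v \right)} = \left(v + v\right) \left(v + \frac{-31 - -6}{9 \left(16 - 3\right)}\right) = 2 v \left(v + \frac{-31 + 6}{9 \cdot 13}\right) = 2 v \left(v + \frac{1}{9} \cdot \frac{1}{13} \left(-25\right)\right) = 2 v \left(v - \frac{25}{117}\right) = 2 v \left(- \frac{25}{117} + v\right)$)
$V{\left(-9 \right)} \left(-384 + 74\right) = \frac{2}{117} \left(-9\right) \left(-25 + 117 \left(-9\right)\right) \left(-384 + 74\right) = \frac{2}{117} \left(-9\right) \left(-25 - 1053\right) \left(-310\right) = \frac{2}{117} \left(-9\right) \left(-1078\right) \left(-310\right) = \frac{2156}{13} \left(-310\right) = - \frac{668360}{13}$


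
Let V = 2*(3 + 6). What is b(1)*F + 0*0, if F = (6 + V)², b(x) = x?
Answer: 576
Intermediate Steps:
V = 18 (V = 2*9 = 18)
F = 576 (F = (6 + 18)² = 24² = 576)
b(1)*F + 0*0 = 1*576 + 0*0 = 576 + 0 = 576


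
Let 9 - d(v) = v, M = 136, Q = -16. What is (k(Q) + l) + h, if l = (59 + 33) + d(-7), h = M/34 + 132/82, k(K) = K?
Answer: 4002/41 ≈ 97.610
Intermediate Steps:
d(v) = 9 - v
h = 230/41 (h = 136/34 + 132/82 = 136*(1/34) + 132*(1/82) = 4 + 66/41 = 230/41 ≈ 5.6098)
l = 108 (l = (59 + 33) + (9 - 1*(-7)) = 92 + (9 + 7) = 92 + 16 = 108)
(k(Q) + l) + h = (-16 + 108) + 230/41 = 92 + 230/41 = 4002/41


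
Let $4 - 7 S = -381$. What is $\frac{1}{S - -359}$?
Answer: $\frac{1}{414} \approx 0.0024155$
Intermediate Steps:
$S = 55$ ($S = \frac{4}{7} - - \frac{381}{7} = \frac{4}{7} + \frac{381}{7} = 55$)
$\frac{1}{S - -359} = \frac{1}{55 - -359} = \frac{1}{55 + 359} = \frac{1}{414}$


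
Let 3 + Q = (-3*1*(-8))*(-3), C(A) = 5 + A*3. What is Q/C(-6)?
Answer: 75/13 ≈ 5.7692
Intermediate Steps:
C(A) = 5 + 3*A
Q = -75 (Q = -3 + (-3*1*(-8))*(-3) = -3 - 3*(-8)*(-3) = -3 + 24*(-3) = -3 - 72 = -75)
Q/C(-6) = -75/(5 + 3*(-6)) = -75/(5 - 18) = -75/(-13) = -75*(-1/13) = 75/13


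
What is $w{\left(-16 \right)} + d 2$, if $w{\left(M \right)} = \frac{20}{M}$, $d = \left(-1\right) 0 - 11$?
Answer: $- \frac{93}{4} \approx -23.25$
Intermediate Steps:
$d = -11$ ($d = 0 - 11 = -11$)
$w{\left(-16 \right)} + d 2 = \frac{20}{-16} - 22 = 20 \left(- \frac{1}{16}\right) - 22 = - \frac{5}{4} - 22 = - \frac{93}{4}$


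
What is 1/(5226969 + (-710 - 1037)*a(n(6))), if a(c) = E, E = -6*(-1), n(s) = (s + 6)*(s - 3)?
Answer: 1/5216487 ≈ 1.9170e-7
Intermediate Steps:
n(s) = (-3 + s)*(6 + s) (n(s) = (6 + s)*(-3 + s) = (-3 + s)*(6 + s))
E = 6
a(c) = 6
1/(5226969 + (-710 - 1037)*a(n(6))) = 1/(5226969 + (-710 - 1037)*6) = 1/(5226969 - 1747*6) = 1/(5226969 - 10482) = 1/5216487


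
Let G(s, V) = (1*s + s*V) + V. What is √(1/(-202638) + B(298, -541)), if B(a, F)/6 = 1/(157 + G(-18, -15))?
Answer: √24259871816862/39919686 ≈ 0.12338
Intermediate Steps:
G(s, V) = V + s + V*s (G(s, V) = (s + V*s) + V = V + s + V*s)
B(a, F) = 3/197 (B(a, F) = 6/(157 + (-15 - 18 - 15*(-18))) = 6/(157 + (-15 - 18 + 270)) = 6/(157 + 237) = 6/394 = 6*(1/394) = 3/197)
√(1/(-202638) + B(298, -541)) = √(1/(-202638) + 3/197) = √(-1/202638 + 3/197) = √(607717/39919686) = √24259871816862/39919686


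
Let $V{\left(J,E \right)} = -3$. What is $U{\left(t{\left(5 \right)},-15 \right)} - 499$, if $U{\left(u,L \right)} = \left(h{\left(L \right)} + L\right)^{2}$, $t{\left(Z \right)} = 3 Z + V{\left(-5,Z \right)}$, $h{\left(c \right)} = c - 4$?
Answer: $657$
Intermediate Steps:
$h{\left(c \right)} = -4 + c$ ($h{\left(c \right)} = c - 4 = -4 + c$)
$t{\left(Z \right)} = -3 + 3 Z$ ($t{\left(Z \right)} = 3 Z - 3 = -3 + 3 Z$)
$U{\left(u,L \right)} = \left(-4 + 2 L\right)^{2}$ ($U{\left(u,L \right)} = \left(\left(-4 + L\right) + L\right)^{2} = \left(-4 + 2 L\right)^{2}$)
$U{\left(t{\left(5 \right)},-15 \right)} - 499 = 4 \left(-2 - 15\right)^{2} - 499 = 4 \left(-17\right)^{2} - 499 = 4 \cdot 289 - 499 = 1156 - 499 = 657$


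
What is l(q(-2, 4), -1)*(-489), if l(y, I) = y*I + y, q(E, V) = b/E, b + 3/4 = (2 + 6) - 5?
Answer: 0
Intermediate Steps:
b = 9/4 (b = -¾ + ((2 + 6) - 5) = -¾ + (8 - 5) = -¾ + 3 = 9/4 ≈ 2.2500)
q(E, V) = 9/(4*E)
l(y, I) = y + I*y (l(y, I) = I*y + y = y + I*y)
l(q(-2, 4), -1)*(-489) = (((9/4)/(-2))*(1 - 1))*(-489) = (((9/4)*(-½))*0)*(-489) = -9/8*0*(-489) = 0*(-489) = 0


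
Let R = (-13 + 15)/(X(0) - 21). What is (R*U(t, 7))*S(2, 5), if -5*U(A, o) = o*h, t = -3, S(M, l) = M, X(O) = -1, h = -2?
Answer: -28/55 ≈ -0.50909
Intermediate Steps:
U(A, o) = 2*o/5 (U(A, o) = -o*(-2)/5 = -(-2)*o/5 = 2*o/5)
R = -1/11 (R = (-13 + 15)/(-1 - 21) = 2/(-22) = 2*(-1/22) = -1/11 ≈ -0.090909)
(R*U(t, 7))*S(2, 5) = -2*7/55*2 = -1/11*14/5*2 = -14/55*2 = -28/55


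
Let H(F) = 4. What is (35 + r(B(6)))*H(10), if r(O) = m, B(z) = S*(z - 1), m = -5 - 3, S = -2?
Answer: 108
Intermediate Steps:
m = -8
B(z) = 2 - 2*z (B(z) = -2*(z - 1) = -2*(-1 + z) = 2 - 2*z)
r(O) = -8
(35 + r(B(6)))*H(10) = (35 - 8)*4 = 27*4 = 108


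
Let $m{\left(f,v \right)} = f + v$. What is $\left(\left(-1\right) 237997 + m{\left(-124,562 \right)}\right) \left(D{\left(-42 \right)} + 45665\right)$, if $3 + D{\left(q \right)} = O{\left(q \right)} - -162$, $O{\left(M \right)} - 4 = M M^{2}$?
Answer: $6713417340$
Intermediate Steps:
$O{\left(M \right)} = 4 + M^{3}$ ($O{\left(M \right)} = 4 + M M^{2} = 4 + M^{3}$)
$D{\left(q \right)} = 163 + q^{3}$ ($D{\left(q \right)} = -3 + \left(\left(4 + q^{3}\right) - -162\right) = -3 + \left(\left(4 + q^{3}\right) + 162\right) = -3 + \left(166 + q^{3}\right) = 163 + q^{3}$)
$\left(\left(-1\right) 237997 + m{\left(-124,562 \right)}\right) \left(D{\left(-42 \right)} + 45665\right) = \left(\left(-1\right) 237997 + \left(-124 + 562\right)\right) \left(\left(163 + \left(-42\right)^{3}\right) + 45665\right) = \left(-237997 + 438\right) \left(\left(163 - 74088\right) + 45665\right) = - 237559 \left(-73925 + 45665\right) = \left(-237559\right) \left(-28260\right) = 6713417340$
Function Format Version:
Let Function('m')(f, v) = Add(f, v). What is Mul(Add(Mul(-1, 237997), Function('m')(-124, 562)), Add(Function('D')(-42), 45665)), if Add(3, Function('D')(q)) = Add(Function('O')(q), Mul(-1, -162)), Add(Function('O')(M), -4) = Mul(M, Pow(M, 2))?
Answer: 6713417340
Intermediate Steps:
Function('O')(M) = Add(4, Pow(M, 3)) (Function('O')(M) = Add(4, Mul(M, Pow(M, 2))) = Add(4, Pow(M, 3)))
Function('D')(q) = Add(163, Pow(q, 3)) (Function('D')(q) = Add(-3, Add(Add(4, Pow(q, 3)), Mul(-1, -162))) = Add(-3, Add(Add(4, Pow(q, 3)), 162)) = Add(-3, Add(166, Pow(q, 3))) = Add(163, Pow(q, 3)))
Mul(Add(Mul(-1, 237997), Function('m')(-124, 562)), Add(Function('D')(-42), 45665)) = Mul(Add(Mul(-1, 237997), Add(-124, 562)), Add(Add(163, Pow(-42, 3)), 45665)) = Mul(Add(-237997, 438), Add(Add(163, -74088), 45665)) = Mul(-237559, Add(-73925, 45665)) = Mul(-237559, -28260) = 6713417340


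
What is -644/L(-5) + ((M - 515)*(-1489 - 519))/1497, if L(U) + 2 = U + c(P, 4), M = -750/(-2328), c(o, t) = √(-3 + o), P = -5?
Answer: 2122891634/2758971 + 1288*I*√2/57 ≈ 769.45 + 31.956*I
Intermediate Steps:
M = 125/388 (M = -750*(-1/2328) = 125/388 ≈ 0.32217)
L(U) = -2 + U + 2*I*√2 (L(U) = -2 + (U + √(-3 - 5)) = -2 + (U + √(-8)) = -2 + (U + 2*I*√2) = -2 + U + 2*I*√2)
-644/L(-5) + ((M - 515)*(-1489 - 519))/1497 = -644/(-2 - 5 + 2*I*√2) + ((125/388 - 515)*(-1489 - 519))/1497 = -644/(-7 + 2*I*√2) - 199695/388*(-2008)*(1/1497) = -644/(-7 + 2*I*√2) + (100246890/97)*(1/1497) = -644/(-7 + 2*I*√2) + 33415630/48403 = 33415630/48403 - 644/(-7 + 2*I*√2)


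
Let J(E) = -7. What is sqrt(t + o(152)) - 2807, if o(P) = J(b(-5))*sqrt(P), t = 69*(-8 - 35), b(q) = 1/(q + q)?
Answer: -2807 + I*sqrt(2967 + 14*sqrt(38)) ≈ -2807.0 + 55.257*I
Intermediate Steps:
b(q) = 1/(2*q)
t = -2967 (t = 69*(-43) = -2967)
o(P) = -7*sqrt(P)
sqrt(t + o(152)) - 2807 = sqrt(-2967 - 14*sqrt(38)) - 2807 = -2807 + sqrt(-2967 - 14*sqrt(38))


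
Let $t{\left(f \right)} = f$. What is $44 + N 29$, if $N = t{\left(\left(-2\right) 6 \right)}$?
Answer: $-304$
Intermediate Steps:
$N = -12$ ($N = \left(-2\right) 6 = -12$)
$44 + N 29 = 44 - 348 = -304$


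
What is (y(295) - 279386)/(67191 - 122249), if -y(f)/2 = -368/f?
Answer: 41209067/8121055 ≈ 5.0743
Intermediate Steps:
y(f) = 736/f (y(f) = -(-736)/f = 736/f)
(y(295) - 279386)/(67191 - 122249) = (736/295 - 279386)/(67191 - 122249) = (736*(1/295) - 279386)/(-55058) = (736/295 - 279386)*(-1/55058) = -82418134/295*(-1/55058) = 41209067/8121055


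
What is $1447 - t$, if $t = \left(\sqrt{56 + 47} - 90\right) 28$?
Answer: $3967 - 28 \sqrt{103} \approx 3682.8$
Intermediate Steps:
$t = -2520 + 28 \sqrt{103}$ ($t = \left(\sqrt{103} - 90\right) 28 = \left(-90 + \sqrt{103}\right) 28 = -2520 + 28 \sqrt{103} \approx -2235.8$)
$1447 - t = 1447 - \left(-2520 + 28 \sqrt{103}\right) = 1447 + \left(2520 - 28 \sqrt{103}\right) = 3967 - 28 \sqrt{103}$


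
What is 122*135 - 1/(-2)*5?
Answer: 32945/2 ≈ 16473.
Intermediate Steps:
122*135 - 1/(-2)*5 = 16470 - 1*(-½)*5 = 16470 + (½)*5 = 16470 + 5/2 = 32945/2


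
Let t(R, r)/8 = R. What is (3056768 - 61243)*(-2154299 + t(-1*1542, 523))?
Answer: -6490209308375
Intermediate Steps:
t(R, r) = 8*R
(3056768 - 61243)*(-2154299 + t(-1*1542, 523)) = (3056768 - 61243)*(-2154299 + 8*(-1*1542)) = 2995525*(-2154299 + 8*(-1542)) = 2995525*(-2154299 - 12336) = 2995525*(-2166635) = -6490209308375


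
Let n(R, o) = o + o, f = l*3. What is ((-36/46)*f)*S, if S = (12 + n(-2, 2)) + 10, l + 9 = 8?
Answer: 1404/23 ≈ 61.043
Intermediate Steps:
l = -1 (l = -9 + 8 = -1)
f = -3 (f = -1*3 = -3)
n(R, o) = 2*o
S = 26 (S = (12 + 2*2) + 10 = (12 + 4) + 10 = 16 + 10 = 26)
((-36/46)*f)*S = (-36/46*(-3))*26 = (-36*1/46*(-3))*26 = -18/23*(-3)*26 = (54/23)*26 = 1404/23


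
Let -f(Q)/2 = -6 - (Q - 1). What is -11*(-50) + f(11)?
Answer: 582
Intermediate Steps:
f(Q) = 10 + 2*Q (f(Q) = -2*(-6 - (Q - 1)) = -2*(-6 - (-1 + Q)) = -2*(-6 + (1 - Q)) = -2*(-5 - Q) = 10 + 2*Q)
-11*(-50) + f(11) = -11*(-50) + (10 + 2*11) = 550 + (10 + 22) = 550 + 32 = 582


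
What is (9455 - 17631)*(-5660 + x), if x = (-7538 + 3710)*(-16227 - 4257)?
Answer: -641056384192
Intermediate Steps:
x = 78412752 (x = -3828*(-20484) = 78412752)
(9455 - 17631)*(-5660 + x) = (9455 - 17631)*(-5660 + 78412752) = -8176*78407092 = -641056384192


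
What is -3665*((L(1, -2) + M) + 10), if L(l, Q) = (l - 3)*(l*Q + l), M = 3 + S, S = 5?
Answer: -73300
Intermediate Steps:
M = 8 (M = 3 + 5 = 8)
L(l, Q) = (-3 + l)*(l + Q*l) (L(l, Q) = (-3 + l)*(Q*l + l) = (-3 + l)*(l + Q*l))
-3665*((L(1, -2) + M) + 10) = -3665*((1*(-3 + 1 - 3*(-2) - 2*1) + 8) + 10) = -3665*((1*(-3 + 1 + 6 - 2) + 8) + 10) = -3665*((1*2 + 8) + 10) = -3665*((2 + 8) + 10) = -3665*(10 + 10) = -3665*20 = -73300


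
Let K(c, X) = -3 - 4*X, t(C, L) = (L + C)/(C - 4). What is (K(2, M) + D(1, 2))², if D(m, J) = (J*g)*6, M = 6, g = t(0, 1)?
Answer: 900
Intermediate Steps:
t(C, L) = (C + L)/(-4 + C)
g = -¼ (g = (0 + 1)/(-4 + 0) = 1/(-4) = -¼*1 = -¼ ≈ -0.25000)
D(m, J) = -3*J/2 (D(m, J) = (J*(-¼))*6 = -J/4*6 = -3*J/2)
(K(2, M) + D(1, 2))² = ((-3 - 4*6) - 3/2*2)² = ((-3 - 24) - 3)² = (-27 - 3)² = (-30)² = 900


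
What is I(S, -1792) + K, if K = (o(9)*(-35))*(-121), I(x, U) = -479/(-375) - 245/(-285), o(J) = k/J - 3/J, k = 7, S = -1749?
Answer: 40278178/21375 ≈ 1884.4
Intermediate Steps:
o(J) = 4/J (o(J) = 7/J - 3/J = 4/J)
I(x, U) = 15226/7125 (I(x, U) = -479*(-1/375) - 245*(-1/285) = 479/375 + 49/57 = 15226/7125)
K = 16940/9 (K = ((4/9)*(-35))*(-121) = -140/9*(-121) = 16940/9 ≈ 1882.2)
I(S, -1792) + K = 15226/7125 + 16940/9 = 40278178/21375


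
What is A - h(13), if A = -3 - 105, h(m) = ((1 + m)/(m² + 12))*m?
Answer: -19730/181 ≈ -109.01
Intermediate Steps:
h(m) = m*(1 + m)/(12 + m²) (h(m) = ((1 + m)/(12 + m²))*m = m*(1 + m)/(12 + m²))
A = -108
A - h(13) = -108 - 13*(1 + 13)/(12 + 13²) = -108 - 13*14/(12 + 169) = -108 - 13*14/181 = -108 - 1*182/181 = -108 - 182/181 = -19730/181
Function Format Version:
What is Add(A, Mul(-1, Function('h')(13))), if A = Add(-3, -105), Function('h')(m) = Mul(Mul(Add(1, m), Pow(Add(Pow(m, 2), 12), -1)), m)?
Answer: Rational(-19730, 181) ≈ -109.01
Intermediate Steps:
Function('h')(m) = Mul(m, Pow(Add(12, Pow(m, 2)), -1), Add(1, m)) (Function('h')(m) = Mul(Mul(Add(1, m), Pow(Add(12, Pow(m, 2)), -1)), m) = Mul(Mul(Pow(Add(12, Pow(m, 2)), -1), Add(1, m)), m) = Mul(m, Pow(Add(12, Pow(m, 2)), -1), Add(1, m)))
A = -108
Add(A, Mul(-1, Function('h')(13))) = Add(-108, Mul(-1, Mul(13, Pow(Add(12, Pow(13, 2)), -1), Add(1, 13)))) = Add(-108, Mul(-1, Mul(13, Pow(Add(12, 169), -1), 14))) = Add(-108, Mul(-1, Mul(13, Pow(181, -1), 14))) = Add(-108, Mul(-1, Mul(13, Rational(1, 181), 14))) = Add(-108, Mul(-1, Rational(182, 181))) = Add(-108, Rational(-182, 181)) = Rational(-19730, 181)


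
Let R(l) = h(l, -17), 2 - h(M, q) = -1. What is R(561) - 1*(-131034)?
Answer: 131037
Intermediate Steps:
h(M, q) = 3 (h(M, q) = 2 - 1*(-1) = 2 + 1 = 3)
R(l) = 3
R(561) - 1*(-131034) = 3 - 1*(-131034) = 3 + 131034 = 131037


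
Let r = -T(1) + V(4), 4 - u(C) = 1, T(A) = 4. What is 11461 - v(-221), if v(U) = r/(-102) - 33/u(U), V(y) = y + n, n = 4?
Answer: 585074/51 ≈ 11472.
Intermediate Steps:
u(C) = 3 (u(C) = 4 - 1*1 = 4 - 1 = 3)
V(y) = 4 + y (V(y) = y + 4 = 4 + y)
r = 4 (r = -1*4 + (4 + 4) = -4 + 8 = 4)
v(U) = -563/51 (v(U) = 4/(-102) - 33/3 = 4*(-1/102) - 33*⅓ = -2/51 - 11 = -563/51)
11461 - v(-221) = 11461 - 1*(-563/51) = 11461 + 563/51 = 585074/51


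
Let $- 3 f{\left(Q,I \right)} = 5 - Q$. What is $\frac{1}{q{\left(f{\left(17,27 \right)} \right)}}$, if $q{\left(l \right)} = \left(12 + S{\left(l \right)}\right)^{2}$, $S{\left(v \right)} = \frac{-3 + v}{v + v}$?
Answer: $\frac{64}{9409} \approx 0.006802$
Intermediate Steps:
$S{\left(v \right)} = \frac{-3 + v}{2 v}$
$f{\left(Q,I \right)} = - \frac{5}{3} + \frac{Q}{3}$ ($f{\left(Q,I \right)} = - \frac{5 - Q}{3} = - \frac{5}{3} + \frac{Q}{3}$)
$q{\left(l \right)} = \left(12 + \frac{-3 + l}{2 l}\right)^{2}$
$\frac{1}{q{\left(f{\left(17,27 \right)} \right)}} = \frac{1}{\frac{1}{4} \frac{1}{\left(- \frac{5}{3} + \frac{1}{3} \cdot 17\right)^{2}} \left(-3 + 25 \left(- \frac{5}{3} + \frac{1}{3} \cdot 17\right)\right)^{2}} = \frac{1}{\frac{1}{4} \frac{1}{\left(- \frac{5}{3} + \frac{17}{3}\right)^{2}} \left(-3 + 25 \left(- \frac{5}{3} + \frac{17}{3}\right)\right)^{2}} = \frac{1}{\frac{1}{4} \cdot \frac{1}{16} \left(-3 + 25 \cdot 4\right)^{2}} = \frac{1}{\frac{1}{4} \cdot \frac{1}{16} \left(-3 + 100\right)^{2}} = \frac{1}{\frac{1}{4} \cdot \frac{1}{16} \cdot 97^{2}} = \frac{1}{\frac{1}{4} \cdot \frac{1}{16} \cdot 9409} = \frac{1}{\frac{9409}{64}} = \frac{64}{9409}$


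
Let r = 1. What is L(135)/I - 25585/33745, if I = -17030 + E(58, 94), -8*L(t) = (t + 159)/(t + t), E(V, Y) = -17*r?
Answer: -1847193467/2436357240 ≈ -0.75818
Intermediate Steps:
E(V, Y) = -17 (E(V, Y) = -17*1 = -17)
L(t) = -(159 + t)/(16*t) (L(t) = -(t + 159)/(8*(t + t)) = -(159 + t)/(8*(2*t)) = -(159 + t)*1/(2*t)/8 = -(159 + t)/(16*t))
I = -17047 (I = -17030 - 17 = -17047)
L(135)/I - 25585/33745 = ((1/16)*(-159 - 1*135)/135)/(-17047) - 25585/33745 = ((1/16)*(1/135)*(-159 - 135))*(-1/17047) - 25585*1/33745 = ((1/16)*(1/135)*(-294))*(-1/17047) - 301/397 = -49/360*(-1/17047) - 301/397 = 49/6136920 - 301/397 = -1847193467/2436357240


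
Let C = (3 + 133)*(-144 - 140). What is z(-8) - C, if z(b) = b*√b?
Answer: 38624 - 16*I*√2 ≈ 38624.0 - 22.627*I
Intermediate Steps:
z(b) = b^(3/2)
C = -38624 (C = 136*(-284) = -38624)
z(-8) - C = (-8)^(3/2) - 1*(-38624) = -16*I*√2 + 38624 = 38624 - 16*I*√2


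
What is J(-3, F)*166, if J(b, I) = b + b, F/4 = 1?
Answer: -996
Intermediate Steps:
F = 4 (F = 4*1 = 4)
J(b, I) = 2*b
J(-3, F)*166 = (2*(-3))*166 = -6*166 = -996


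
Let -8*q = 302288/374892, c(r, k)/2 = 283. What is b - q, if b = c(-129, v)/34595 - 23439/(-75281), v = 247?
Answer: 29883651319583/69739182409710 ≈ 0.42851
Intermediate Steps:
c(r, k) = 566 (c(r, k) = 2*283 = 566)
q = -2699/26778 (q = -37786/374892 = -⅛*10796/13389 = -2699/26778 ≈ -0.10079)
b = 853481251/2604346195 (b = 566/34595 - 23439/(-75281) = 566*(1/34595) - 23439*(-1/75281) = 566/34595 + 23439/75281 = 853481251/2604346195 ≈ 0.32771)
b - q = 853481251/2604346195 - 1*(-2699/26778) = 853481251/2604346195 + 2699/26778 = 29883651319583/69739182409710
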